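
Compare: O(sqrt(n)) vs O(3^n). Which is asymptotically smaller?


sublinear grows slower than exponential (base 3)
O(sqrt(n)) is asymptotically smaller; O(3^n) grows faster


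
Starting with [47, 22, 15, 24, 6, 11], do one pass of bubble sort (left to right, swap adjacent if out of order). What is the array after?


After one pass: [22, 15, 24, 6, 11, 47]


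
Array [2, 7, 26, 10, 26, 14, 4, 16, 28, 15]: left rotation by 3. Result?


Left rotate by 3: [10, 26, 14, 4, 16, 28, 15, 2, 7, 26]


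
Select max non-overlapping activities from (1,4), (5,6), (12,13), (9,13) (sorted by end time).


Greedy: pick earliest-ending, then skip overlaps.
Selected (3 activities): [(1, 4), (5, 6), (12, 13)]


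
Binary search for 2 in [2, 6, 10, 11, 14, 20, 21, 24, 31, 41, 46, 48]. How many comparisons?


Search for 2:
[0,11] mid=5 arr[5]=20
[0,4] mid=2 arr[2]=10
[0,1] mid=0 arr[0]=2
Total: 3 comparisons


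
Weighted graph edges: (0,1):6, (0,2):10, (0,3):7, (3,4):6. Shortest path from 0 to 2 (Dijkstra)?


Dijkstra from 0:
Distances: {0: 0, 1: 6, 2: 10, 3: 7, 4: 13}
Shortest distance to 2 = 10, path = [0, 2]


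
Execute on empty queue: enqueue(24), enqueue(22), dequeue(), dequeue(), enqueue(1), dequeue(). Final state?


enqueue(24) -> [24]
enqueue(22) -> [24, 22]
dequeue() returns 24 -> [22]
dequeue() returns 22 -> []
enqueue(1) -> [1]
dequeue() returns 1 -> []
Final queue (front to back): []


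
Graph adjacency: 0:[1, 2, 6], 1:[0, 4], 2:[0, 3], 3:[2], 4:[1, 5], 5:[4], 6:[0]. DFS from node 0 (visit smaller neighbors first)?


DFS stack-based: start with [0]
Visit order: [0, 1, 4, 5, 2, 3, 6]


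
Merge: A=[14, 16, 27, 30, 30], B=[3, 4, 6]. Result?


Compare heads, take smaller each step.
Merged: [3, 4, 6, 14, 16, 27, 30, 30]


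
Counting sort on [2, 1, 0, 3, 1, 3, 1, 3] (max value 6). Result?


Count array: [1, 3, 1, 3, 0, 0, 0]
Reconstruct: [0, 1, 1, 1, 2, 3, 3, 3]


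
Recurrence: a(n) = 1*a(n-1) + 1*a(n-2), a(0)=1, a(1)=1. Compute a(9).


Build bottom-up:
...a(7)=21, a(8)=34, a(9)=1*34+1*21=55


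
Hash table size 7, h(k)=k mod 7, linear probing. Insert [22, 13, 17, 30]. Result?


Insertions: 22->slot 1; 13->slot 6; 17->slot 3; 30->slot 2
Table: [None, 22, 30, 17, None, None, 13]


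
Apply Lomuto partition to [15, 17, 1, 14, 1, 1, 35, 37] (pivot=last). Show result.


Elements <= 37 go left of pivot.
Result: [15, 17, 1, 14, 1, 1, 35, 37], pivot at index 7


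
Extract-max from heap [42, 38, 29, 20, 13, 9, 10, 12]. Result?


Max = 42
Replace root with last, heapify down
Resulting heap: [38, 20, 29, 12, 13, 9, 10]


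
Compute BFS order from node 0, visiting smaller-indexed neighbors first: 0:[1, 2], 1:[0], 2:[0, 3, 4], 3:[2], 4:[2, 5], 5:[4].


BFS queue: start with [0]
Visit order: [0, 1, 2, 3, 4, 5]


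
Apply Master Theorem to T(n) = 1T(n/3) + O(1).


a=1, b=3, c=0. log_3(1)=0 = c=0. Case 2: O(n^c log n) = O(log n)
Complexity: O(log n)


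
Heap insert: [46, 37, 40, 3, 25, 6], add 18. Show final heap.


Append 18: [46, 37, 40, 3, 25, 6, 18]
Bubble up: no swaps needed
Result: [46, 37, 40, 3, 25, 6, 18]


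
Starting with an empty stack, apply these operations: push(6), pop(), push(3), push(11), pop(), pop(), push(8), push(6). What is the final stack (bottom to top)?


push(6) -> [6]
pop() returns 6 -> []
push(3) -> [3]
push(11) -> [3, 11]
pop() returns 11 -> [3]
pop() returns 3 -> []
push(8) -> [8]
push(6) -> [8, 6]
Final stack (bottom to top): [8, 6]


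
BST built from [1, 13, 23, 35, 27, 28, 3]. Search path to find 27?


BST root = 1
Search for 27: compare at each node
Path: [1, 13, 23, 35, 27]


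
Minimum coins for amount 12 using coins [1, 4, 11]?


dp[0]=0; dp[i]=1+min(dp[i-c] for c in coins)
...dp[7]=4, dp[8]=2, dp[9]=3, dp[10]=4, dp[11]=1, dp[12]=2
Minimum coins for 12 = 2


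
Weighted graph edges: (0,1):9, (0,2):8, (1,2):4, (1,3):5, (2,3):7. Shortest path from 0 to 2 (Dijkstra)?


Dijkstra from 0:
Distances: {0: 0, 1: 9, 2: 8, 3: 14}
Shortest distance to 2 = 8, path = [0, 2]


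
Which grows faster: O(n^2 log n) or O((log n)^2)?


polylogarithmic grows slower than n^2 log n
O((log n)^2) is asymptotically smaller; O(n^2 log n) grows faster


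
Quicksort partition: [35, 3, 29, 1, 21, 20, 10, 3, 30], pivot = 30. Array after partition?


Elements <= 30 go left of pivot.
Result: [3, 29, 1, 21, 20, 10, 3, 30, 35], pivot at index 7


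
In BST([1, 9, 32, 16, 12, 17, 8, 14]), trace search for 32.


BST root = 1
Search for 32: compare at each node
Path: [1, 9, 32]


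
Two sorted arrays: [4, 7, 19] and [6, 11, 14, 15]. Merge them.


Compare heads, take smaller each step.
Merged: [4, 6, 7, 11, 14, 15, 19]


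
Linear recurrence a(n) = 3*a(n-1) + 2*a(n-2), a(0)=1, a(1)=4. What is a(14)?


Build bottom-up:
...a(12)=4608514, a(13)=16413466, a(14)=3*16413466+2*4608514=58457426


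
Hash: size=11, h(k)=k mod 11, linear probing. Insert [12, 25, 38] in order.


Insertions: 12->slot 1; 25->slot 3; 38->slot 5
Table: [None, 12, None, 25, None, 38, None, None, None, None, None]


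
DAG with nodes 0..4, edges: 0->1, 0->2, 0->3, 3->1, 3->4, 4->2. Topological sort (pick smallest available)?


Kahn's algorithm, process smallest node first
Order: [0, 3, 1, 4, 2]


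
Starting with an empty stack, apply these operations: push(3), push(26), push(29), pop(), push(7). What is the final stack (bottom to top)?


push(3) -> [3]
push(26) -> [3, 26]
push(29) -> [3, 26, 29]
pop() returns 29 -> [3, 26]
push(7) -> [3, 26, 7]
Final stack (bottom to top): [3, 26, 7]


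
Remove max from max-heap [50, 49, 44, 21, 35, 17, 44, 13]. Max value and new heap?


Max = 50
Replace root with last, heapify down
Resulting heap: [49, 35, 44, 21, 13, 17, 44]


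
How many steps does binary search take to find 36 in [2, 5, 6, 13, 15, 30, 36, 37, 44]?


Search for 36:
[0,8] mid=4 arr[4]=15
[5,8] mid=6 arr[6]=36
Total: 2 comparisons


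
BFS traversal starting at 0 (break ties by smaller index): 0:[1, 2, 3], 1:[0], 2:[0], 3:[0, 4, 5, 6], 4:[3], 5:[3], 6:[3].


BFS queue: start with [0]
Visit order: [0, 1, 2, 3, 4, 5, 6]


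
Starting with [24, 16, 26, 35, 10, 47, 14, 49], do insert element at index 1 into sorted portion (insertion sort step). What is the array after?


After one pass: [16, 24, 26, 35, 10, 47, 14, 49]


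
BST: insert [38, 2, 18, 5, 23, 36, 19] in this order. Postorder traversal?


Root = 38; build tree by BST insertion.
Postorder traversal: [5, 19, 36, 23, 18, 2, 38]


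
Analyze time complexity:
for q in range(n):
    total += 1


Per nesting level: O(n) = O(n)
Complexity: O(n)


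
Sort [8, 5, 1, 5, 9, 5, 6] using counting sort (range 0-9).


Count array: [0, 1, 0, 0, 0, 3, 1, 0, 1, 1]
Reconstruct: [1, 5, 5, 5, 6, 8, 9]


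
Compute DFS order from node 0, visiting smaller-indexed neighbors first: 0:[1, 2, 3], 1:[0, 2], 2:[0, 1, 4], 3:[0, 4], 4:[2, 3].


DFS stack-based: start with [0]
Visit order: [0, 1, 2, 4, 3]


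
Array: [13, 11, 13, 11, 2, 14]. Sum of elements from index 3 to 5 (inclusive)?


Prefix sums: [0, 13, 24, 37, 48, 50, 64]
Sum[3..5] = prefix[6] - prefix[3] = 64 - 37 = 27


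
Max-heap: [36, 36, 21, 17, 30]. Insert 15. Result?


Append 15: [36, 36, 21, 17, 30, 15]
Bubble up: no swaps needed
Result: [36, 36, 21, 17, 30, 15]


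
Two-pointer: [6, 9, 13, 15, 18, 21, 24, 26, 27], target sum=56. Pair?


Two pointers: lo=0, hi=8
No pair sums to 56


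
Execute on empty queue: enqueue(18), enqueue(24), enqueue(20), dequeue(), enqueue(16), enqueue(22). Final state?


enqueue(18) -> [18]
enqueue(24) -> [18, 24]
enqueue(20) -> [18, 24, 20]
dequeue() returns 18 -> [24, 20]
enqueue(16) -> [24, 20, 16]
enqueue(22) -> [24, 20, 16, 22]
Final queue (front to back): [24, 20, 16, 22]


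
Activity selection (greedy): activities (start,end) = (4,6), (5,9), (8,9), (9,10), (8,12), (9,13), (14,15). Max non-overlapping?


Greedy: pick earliest-ending, then skip overlaps.
Selected (4 activities): [(4, 6), (8, 9), (9, 10), (14, 15)]


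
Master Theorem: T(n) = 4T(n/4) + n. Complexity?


a=4, b=4, c=1. log_4(4)=1 = c=1. Case 2: O(n^c log n) = O(n log n)
Complexity: O(n log n)


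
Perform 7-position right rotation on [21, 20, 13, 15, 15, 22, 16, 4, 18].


Right rotate by 7: [13, 15, 15, 22, 16, 4, 18, 21, 20]


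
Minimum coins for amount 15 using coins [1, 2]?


dp[0]=0; dp[i]=1+min(dp[i-c] for c in coins)
...dp[10]=5, dp[11]=6, dp[12]=6, dp[13]=7, dp[14]=7, dp[15]=8
Minimum coins for 15 = 8


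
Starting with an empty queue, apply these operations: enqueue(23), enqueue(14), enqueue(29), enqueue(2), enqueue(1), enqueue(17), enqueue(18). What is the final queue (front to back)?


enqueue(23) -> [23]
enqueue(14) -> [23, 14]
enqueue(29) -> [23, 14, 29]
enqueue(2) -> [23, 14, 29, 2]
enqueue(1) -> [23, 14, 29, 2, 1]
enqueue(17) -> [23, 14, 29, 2, 1, 17]
enqueue(18) -> [23, 14, 29, 2, 1, 17, 18]
Final queue (front to back): [23, 14, 29, 2, 1, 17, 18]


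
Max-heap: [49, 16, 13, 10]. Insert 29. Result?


Append 29: [49, 16, 13, 10, 29]
Bubble up: swap idx 4(29) with idx 1(16)
Result: [49, 29, 13, 10, 16]


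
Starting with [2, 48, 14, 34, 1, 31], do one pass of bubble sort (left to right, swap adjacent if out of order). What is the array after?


After one pass: [2, 14, 34, 1, 31, 48]


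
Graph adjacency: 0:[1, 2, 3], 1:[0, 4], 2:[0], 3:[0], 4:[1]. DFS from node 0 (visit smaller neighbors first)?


DFS stack-based: start with [0]
Visit order: [0, 1, 4, 2, 3]


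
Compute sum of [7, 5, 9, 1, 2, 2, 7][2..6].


Prefix sums: [0, 7, 12, 21, 22, 24, 26, 33]
Sum[2..6] = prefix[7] - prefix[2] = 33 - 12 = 21


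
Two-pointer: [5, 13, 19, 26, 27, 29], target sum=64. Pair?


Two pointers: lo=0, hi=5
No pair sums to 64


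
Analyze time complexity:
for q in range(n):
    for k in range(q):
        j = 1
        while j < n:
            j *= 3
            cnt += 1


Per nesting level: O(n) * O(n) [triangular over q] * O(log n) = O(n^2 log n)
Complexity: O(n^2 log n)


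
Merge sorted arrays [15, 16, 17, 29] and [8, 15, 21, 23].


Compare heads, take smaller each step.
Merged: [8, 15, 15, 16, 17, 21, 23, 29]


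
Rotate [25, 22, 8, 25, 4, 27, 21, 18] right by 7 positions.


Right rotate by 7: [22, 8, 25, 4, 27, 21, 18, 25]


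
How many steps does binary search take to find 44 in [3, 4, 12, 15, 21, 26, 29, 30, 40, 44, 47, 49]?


Search for 44:
[0,11] mid=5 arr[5]=26
[6,11] mid=8 arr[8]=40
[9,11] mid=10 arr[10]=47
[9,9] mid=9 arr[9]=44
Total: 4 comparisons


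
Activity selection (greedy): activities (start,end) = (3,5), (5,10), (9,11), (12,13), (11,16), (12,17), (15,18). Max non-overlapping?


Greedy: pick earliest-ending, then skip overlaps.
Selected (4 activities): [(3, 5), (5, 10), (12, 13), (15, 18)]


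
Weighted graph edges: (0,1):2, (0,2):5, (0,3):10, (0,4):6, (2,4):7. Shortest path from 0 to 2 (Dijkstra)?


Dijkstra from 0:
Distances: {0: 0, 1: 2, 2: 5, 3: 10, 4: 6}
Shortest distance to 2 = 5, path = [0, 2]


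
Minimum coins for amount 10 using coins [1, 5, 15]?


dp[0]=0; dp[i]=1+min(dp[i-c] for c in coins)
...dp[5]=1, dp[6]=2, dp[7]=3, dp[8]=4, dp[9]=5, dp[10]=2
Minimum coins for 10 = 2


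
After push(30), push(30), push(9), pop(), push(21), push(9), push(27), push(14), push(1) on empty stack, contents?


push(30) -> [30]
push(30) -> [30, 30]
push(9) -> [30, 30, 9]
pop() returns 9 -> [30, 30]
push(21) -> [30, 30, 21]
push(9) -> [30, 30, 21, 9]
push(27) -> [30, 30, 21, 9, 27]
push(14) -> [30, 30, 21, 9, 27, 14]
push(1) -> [30, 30, 21, 9, 27, 14, 1]
Final stack (bottom to top): [30, 30, 21, 9, 27, 14, 1]


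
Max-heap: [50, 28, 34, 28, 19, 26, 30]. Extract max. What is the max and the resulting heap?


Max = 50
Replace root with last, heapify down
Resulting heap: [34, 28, 30, 28, 19, 26]


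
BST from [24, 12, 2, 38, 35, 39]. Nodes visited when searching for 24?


BST root = 24
Search for 24: compare at each node
Path: [24]


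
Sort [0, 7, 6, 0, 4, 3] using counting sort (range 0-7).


Count array: [2, 0, 0, 1, 1, 0, 1, 1]
Reconstruct: [0, 0, 3, 4, 6, 7]


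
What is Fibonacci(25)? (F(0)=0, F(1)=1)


F(n)=F(n-1)+F(n-2)
...F(23)=28657, F(24)=46368, F(25)=75025


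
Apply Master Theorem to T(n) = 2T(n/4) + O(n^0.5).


a=2, b=4, c=0.5. log_4(2)=0.5 = c=0.5. Case 2: O(n^c log n) = O(sqrt(n) log n)
Complexity: O(sqrt(n) log n)


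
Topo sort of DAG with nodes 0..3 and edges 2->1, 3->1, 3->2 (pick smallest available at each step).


Kahn's algorithm, process smallest node first
Order: [0, 3, 2, 1]


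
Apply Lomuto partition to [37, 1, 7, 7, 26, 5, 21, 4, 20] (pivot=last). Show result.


Elements <= 20 go left of pivot.
Result: [1, 7, 7, 5, 4, 20, 21, 26, 37], pivot at index 5


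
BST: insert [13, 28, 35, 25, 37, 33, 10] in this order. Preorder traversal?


Root = 13; build tree by BST insertion.
Preorder traversal: [13, 10, 28, 25, 35, 33, 37]


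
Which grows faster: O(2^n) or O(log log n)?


double-logarithmic grows slower than exponential
O(log log n) is asymptotically smaller; O(2^n) grows faster


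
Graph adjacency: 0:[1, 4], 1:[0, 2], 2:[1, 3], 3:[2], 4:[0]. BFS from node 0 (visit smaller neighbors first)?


BFS queue: start with [0]
Visit order: [0, 1, 4, 2, 3]


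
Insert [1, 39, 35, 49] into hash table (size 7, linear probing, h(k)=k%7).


Insertions: 1->slot 1; 39->slot 4; 35->slot 0; 49->slot 2
Table: [35, 1, 49, None, 39, None, None]


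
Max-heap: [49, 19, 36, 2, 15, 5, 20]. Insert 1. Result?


Append 1: [49, 19, 36, 2, 15, 5, 20, 1]
Bubble up: no swaps needed
Result: [49, 19, 36, 2, 15, 5, 20, 1]


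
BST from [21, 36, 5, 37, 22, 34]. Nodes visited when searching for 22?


BST root = 21
Search for 22: compare at each node
Path: [21, 36, 22]


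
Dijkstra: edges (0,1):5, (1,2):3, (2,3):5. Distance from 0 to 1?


Dijkstra from 0:
Distances: {0: 0, 1: 5, 2: 8, 3: 13}
Shortest distance to 1 = 5, path = [0, 1]


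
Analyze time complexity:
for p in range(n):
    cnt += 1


Per nesting level: O(n) = O(n)
Complexity: O(n)


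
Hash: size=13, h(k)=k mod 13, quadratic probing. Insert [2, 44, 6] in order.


Insertions: 2->slot 2; 44->slot 5; 6->slot 6
Table: [None, None, 2, None, None, 44, 6, None, None, None, None, None, None]


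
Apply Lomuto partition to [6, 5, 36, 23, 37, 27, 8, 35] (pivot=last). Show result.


Elements <= 35 go left of pivot.
Result: [6, 5, 23, 27, 8, 35, 37, 36], pivot at index 5


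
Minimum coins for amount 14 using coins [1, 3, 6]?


dp[0]=0; dp[i]=1+min(dp[i-c] for c in coins)
...dp[9]=2, dp[10]=3, dp[11]=4, dp[12]=2, dp[13]=3, dp[14]=4
Minimum coins for 14 = 4


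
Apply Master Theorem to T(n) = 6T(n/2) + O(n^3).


a=6, b=2, c=3. log_2(6)=2.585 < c=3. Case 3: O(n^c) = O(n^3)
Complexity: O(n^3)


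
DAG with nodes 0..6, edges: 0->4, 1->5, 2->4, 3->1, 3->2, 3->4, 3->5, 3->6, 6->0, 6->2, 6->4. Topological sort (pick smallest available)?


Kahn's algorithm, process smallest node first
Order: [3, 1, 5, 6, 0, 2, 4]


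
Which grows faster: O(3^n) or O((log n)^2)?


polylogarithmic grows slower than exponential (base 3)
O((log n)^2) is asymptotically smaller; O(3^n) grows faster


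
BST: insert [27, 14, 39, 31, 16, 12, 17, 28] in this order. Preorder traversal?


Root = 27; build tree by BST insertion.
Preorder traversal: [27, 14, 12, 16, 17, 39, 31, 28]


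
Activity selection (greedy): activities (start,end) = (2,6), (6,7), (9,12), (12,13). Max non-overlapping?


Greedy: pick earliest-ending, then skip overlaps.
Selected (4 activities): [(2, 6), (6, 7), (9, 12), (12, 13)]


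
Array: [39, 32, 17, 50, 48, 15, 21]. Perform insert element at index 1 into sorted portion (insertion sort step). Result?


After one pass: [32, 39, 17, 50, 48, 15, 21]


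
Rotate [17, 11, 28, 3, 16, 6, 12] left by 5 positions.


Left rotate by 5: [6, 12, 17, 11, 28, 3, 16]


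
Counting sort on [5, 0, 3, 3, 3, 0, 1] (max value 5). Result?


Count array: [2, 1, 0, 3, 0, 1]
Reconstruct: [0, 0, 1, 3, 3, 3, 5]


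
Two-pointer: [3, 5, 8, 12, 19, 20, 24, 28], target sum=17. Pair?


Two pointers: lo=0, hi=7
Found pair: (5, 12) summing to 17


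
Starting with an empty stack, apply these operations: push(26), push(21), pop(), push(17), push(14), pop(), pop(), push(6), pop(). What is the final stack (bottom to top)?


push(26) -> [26]
push(21) -> [26, 21]
pop() returns 21 -> [26]
push(17) -> [26, 17]
push(14) -> [26, 17, 14]
pop() returns 14 -> [26, 17]
pop() returns 17 -> [26]
push(6) -> [26, 6]
pop() returns 6 -> [26]
Final stack (bottom to top): [26]


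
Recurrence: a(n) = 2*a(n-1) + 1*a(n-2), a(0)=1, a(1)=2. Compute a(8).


Build bottom-up:
...a(6)=169, a(7)=408, a(8)=2*408+1*169=985


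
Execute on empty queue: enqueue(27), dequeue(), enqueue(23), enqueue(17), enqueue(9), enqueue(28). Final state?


enqueue(27) -> [27]
dequeue() returns 27 -> []
enqueue(23) -> [23]
enqueue(17) -> [23, 17]
enqueue(9) -> [23, 17, 9]
enqueue(28) -> [23, 17, 9, 28]
Final queue (front to back): [23, 17, 9, 28]


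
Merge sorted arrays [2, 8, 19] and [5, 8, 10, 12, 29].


Compare heads, take smaller each step.
Merged: [2, 5, 8, 8, 10, 12, 19, 29]


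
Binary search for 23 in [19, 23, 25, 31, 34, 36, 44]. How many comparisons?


Search for 23:
[0,6] mid=3 arr[3]=31
[0,2] mid=1 arr[1]=23
Total: 2 comparisons


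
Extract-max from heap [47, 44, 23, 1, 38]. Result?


Max = 47
Replace root with last, heapify down
Resulting heap: [44, 38, 23, 1]


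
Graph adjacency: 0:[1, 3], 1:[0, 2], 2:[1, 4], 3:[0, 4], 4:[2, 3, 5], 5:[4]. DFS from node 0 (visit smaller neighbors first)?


DFS stack-based: start with [0]
Visit order: [0, 1, 2, 4, 3, 5]


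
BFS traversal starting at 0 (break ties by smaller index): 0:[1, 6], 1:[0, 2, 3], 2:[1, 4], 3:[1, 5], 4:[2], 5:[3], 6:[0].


BFS queue: start with [0]
Visit order: [0, 1, 6, 2, 3, 4, 5]


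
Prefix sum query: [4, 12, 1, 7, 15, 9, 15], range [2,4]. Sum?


Prefix sums: [0, 4, 16, 17, 24, 39, 48, 63]
Sum[2..4] = prefix[5] - prefix[2] = 39 - 16 = 23


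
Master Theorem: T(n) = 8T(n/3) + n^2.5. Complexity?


a=8, b=3, c=2.5. log_3(8)=1.893 < c=2.5. Case 3: O(n^c) = O(n^2.500)
Complexity: O(n^2.500)


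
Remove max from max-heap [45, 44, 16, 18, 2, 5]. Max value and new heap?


Max = 45
Replace root with last, heapify down
Resulting heap: [44, 18, 16, 5, 2]


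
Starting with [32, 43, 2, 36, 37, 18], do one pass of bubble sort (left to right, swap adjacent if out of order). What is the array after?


After one pass: [32, 2, 36, 37, 18, 43]


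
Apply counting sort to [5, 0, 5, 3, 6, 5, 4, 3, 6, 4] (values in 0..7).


Count array: [1, 0, 0, 2, 2, 3, 2, 0]
Reconstruct: [0, 3, 3, 4, 4, 5, 5, 5, 6, 6]


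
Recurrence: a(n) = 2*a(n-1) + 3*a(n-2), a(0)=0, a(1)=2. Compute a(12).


Build bottom-up:
...a(10)=29524, a(11)=88574, a(12)=2*88574+3*29524=265720


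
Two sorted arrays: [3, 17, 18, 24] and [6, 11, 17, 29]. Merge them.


Compare heads, take smaller each step.
Merged: [3, 6, 11, 17, 17, 18, 24, 29]


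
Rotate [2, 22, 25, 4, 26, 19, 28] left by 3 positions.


Left rotate by 3: [4, 26, 19, 28, 2, 22, 25]


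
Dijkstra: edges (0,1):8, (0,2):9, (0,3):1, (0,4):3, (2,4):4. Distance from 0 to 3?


Dijkstra from 0:
Distances: {0: 0, 1: 8, 2: 7, 3: 1, 4: 3}
Shortest distance to 3 = 1, path = [0, 3]


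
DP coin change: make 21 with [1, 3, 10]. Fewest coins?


dp[0]=0; dp[i]=1+min(dp[i-c] for c in coins)
...dp[16]=3, dp[17]=4, dp[18]=5, dp[19]=4, dp[20]=2, dp[21]=3
Minimum coins for 21 = 3


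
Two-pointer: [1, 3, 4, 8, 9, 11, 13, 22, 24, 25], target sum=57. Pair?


Two pointers: lo=0, hi=9
No pair sums to 57


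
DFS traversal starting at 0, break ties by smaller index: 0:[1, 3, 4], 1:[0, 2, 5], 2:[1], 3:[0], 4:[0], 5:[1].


DFS stack-based: start with [0]
Visit order: [0, 1, 2, 5, 3, 4]


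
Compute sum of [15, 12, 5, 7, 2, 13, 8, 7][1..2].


Prefix sums: [0, 15, 27, 32, 39, 41, 54, 62, 69]
Sum[1..2] = prefix[3] - prefix[1] = 32 - 15 = 17


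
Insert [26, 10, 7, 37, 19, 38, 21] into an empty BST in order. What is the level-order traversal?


Root = 26; build tree by BST insertion.
Level-Order traversal: [26, 10, 37, 7, 19, 38, 21]


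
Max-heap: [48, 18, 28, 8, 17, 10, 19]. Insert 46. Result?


Append 46: [48, 18, 28, 8, 17, 10, 19, 46]
Bubble up: swap idx 7(46) with idx 3(8); swap idx 3(46) with idx 1(18)
Result: [48, 46, 28, 18, 17, 10, 19, 8]


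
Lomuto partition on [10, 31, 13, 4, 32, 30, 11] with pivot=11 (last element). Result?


Elements <= 11 go left of pivot.
Result: [10, 4, 11, 31, 32, 30, 13], pivot at index 2


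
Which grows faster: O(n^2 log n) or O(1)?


constant grows slower than n^2 log n
O(1) is asymptotically smaller; O(n^2 log n) grows faster


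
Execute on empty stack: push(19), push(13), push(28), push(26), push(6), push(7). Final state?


push(19) -> [19]
push(13) -> [19, 13]
push(28) -> [19, 13, 28]
push(26) -> [19, 13, 28, 26]
push(6) -> [19, 13, 28, 26, 6]
push(7) -> [19, 13, 28, 26, 6, 7]
Final stack (bottom to top): [19, 13, 28, 26, 6, 7]


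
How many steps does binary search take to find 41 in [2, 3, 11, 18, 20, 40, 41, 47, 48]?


Search for 41:
[0,8] mid=4 arr[4]=20
[5,8] mid=6 arr[6]=41
Total: 2 comparisons


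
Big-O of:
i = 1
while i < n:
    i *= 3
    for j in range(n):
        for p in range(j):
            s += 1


Per nesting level: O(log n) * O(n) * O(n) [triangular over j] = O(n^2 log n)
Complexity: O(n^2 log n)


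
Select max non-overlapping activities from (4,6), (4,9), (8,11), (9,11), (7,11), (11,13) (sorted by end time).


Greedy: pick earliest-ending, then skip overlaps.
Selected (3 activities): [(4, 6), (8, 11), (11, 13)]


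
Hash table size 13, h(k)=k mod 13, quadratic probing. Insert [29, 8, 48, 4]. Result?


Insertions: 29->slot 3; 8->slot 8; 48->slot 9; 4->slot 4
Table: [None, None, None, 29, 4, None, None, None, 8, 48, None, None, None]


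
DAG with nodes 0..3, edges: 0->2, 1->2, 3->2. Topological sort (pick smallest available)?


Kahn's algorithm, process smallest node first
Order: [0, 1, 3, 2]


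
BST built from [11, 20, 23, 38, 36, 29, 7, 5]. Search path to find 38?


BST root = 11
Search for 38: compare at each node
Path: [11, 20, 23, 38]


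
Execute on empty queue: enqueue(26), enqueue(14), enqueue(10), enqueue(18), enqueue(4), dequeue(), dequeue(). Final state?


enqueue(26) -> [26]
enqueue(14) -> [26, 14]
enqueue(10) -> [26, 14, 10]
enqueue(18) -> [26, 14, 10, 18]
enqueue(4) -> [26, 14, 10, 18, 4]
dequeue() returns 26 -> [14, 10, 18, 4]
dequeue() returns 14 -> [10, 18, 4]
Final queue (front to back): [10, 18, 4]


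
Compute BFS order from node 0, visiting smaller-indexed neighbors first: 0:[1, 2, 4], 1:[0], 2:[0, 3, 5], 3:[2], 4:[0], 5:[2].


BFS queue: start with [0]
Visit order: [0, 1, 2, 4, 3, 5]


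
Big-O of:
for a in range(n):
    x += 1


Per nesting level: O(n) = O(n)
Complexity: O(n)


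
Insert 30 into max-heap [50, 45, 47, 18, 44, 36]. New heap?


Append 30: [50, 45, 47, 18, 44, 36, 30]
Bubble up: no swaps needed
Result: [50, 45, 47, 18, 44, 36, 30]


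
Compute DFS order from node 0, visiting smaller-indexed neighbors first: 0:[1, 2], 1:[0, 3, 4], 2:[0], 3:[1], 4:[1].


DFS stack-based: start with [0]
Visit order: [0, 1, 3, 4, 2]


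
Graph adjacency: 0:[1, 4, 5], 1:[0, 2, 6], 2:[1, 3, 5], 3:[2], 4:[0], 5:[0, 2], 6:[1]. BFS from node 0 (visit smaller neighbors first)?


BFS queue: start with [0]
Visit order: [0, 1, 4, 5, 2, 6, 3]


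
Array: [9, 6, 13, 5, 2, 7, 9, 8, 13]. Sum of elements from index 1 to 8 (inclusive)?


Prefix sums: [0, 9, 15, 28, 33, 35, 42, 51, 59, 72]
Sum[1..8] = prefix[9] - prefix[1] = 72 - 9 = 63


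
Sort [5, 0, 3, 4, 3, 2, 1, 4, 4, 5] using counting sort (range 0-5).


Count array: [1, 1, 1, 2, 3, 2]
Reconstruct: [0, 1, 2, 3, 3, 4, 4, 4, 5, 5]


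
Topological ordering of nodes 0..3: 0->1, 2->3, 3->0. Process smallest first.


Kahn's algorithm, process smallest node first
Order: [2, 3, 0, 1]


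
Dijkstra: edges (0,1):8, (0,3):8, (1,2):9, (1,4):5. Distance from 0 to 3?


Dijkstra from 0:
Distances: {0: 0, 1: 8, 2: 17, 3: 8, 4: 13}
Shortest distance to 3 = 8, path = [0, 3]


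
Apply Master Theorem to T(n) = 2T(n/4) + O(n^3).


a=2, b=4, c=3. log_4(2)=0.5 < c=3. Case 3: O(n^c) = O(n^3)
Complexity: O(n^3)


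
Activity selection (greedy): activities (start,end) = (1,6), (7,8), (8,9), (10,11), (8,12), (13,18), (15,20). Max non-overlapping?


Greedy: pick earliest-ending, then skip overlaps.
Selected (5 activities): [(1, 6), (7, 8), (8, 9), (10, 11), (13, 18)]


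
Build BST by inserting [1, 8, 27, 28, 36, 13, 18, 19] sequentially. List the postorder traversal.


Root = 1; build tree by BST insertion.
Postorder traversal: [19, 18, 13, 36, 28, 27, 8, 1]


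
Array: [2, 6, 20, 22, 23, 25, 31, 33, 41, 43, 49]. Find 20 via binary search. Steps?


Search for 20:
[0,10] mid=5 arr[5]=25
[0,4] mid=2 arr[2]=20
Total: 2 comparisons


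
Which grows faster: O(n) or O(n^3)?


linear grows slower than cubic
O(n) is asymptotically smaller; O(n^3) grows faster


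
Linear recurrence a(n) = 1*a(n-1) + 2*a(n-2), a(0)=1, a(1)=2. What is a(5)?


Build bottom-up:
...a(3)=8, a(4)=16, a(5)=1*16+2*8=32


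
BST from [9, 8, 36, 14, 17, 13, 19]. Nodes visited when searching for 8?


BST root = 9
Search for 8: compare at each node
Path: [9, 8]


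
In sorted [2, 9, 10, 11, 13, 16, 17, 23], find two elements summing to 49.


Two pointers: lo=0, hi=7
No pair sums to 49


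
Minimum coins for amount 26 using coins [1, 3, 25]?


dp[0]=0; dp[i]=1+min(dp[i-c] for c in coins)
...dp[21]=7, dp[22]=8, dp[23]=9, dp[24]=8, dp[25]=1, dp[26]=2
Minimum coins for 26 = 2


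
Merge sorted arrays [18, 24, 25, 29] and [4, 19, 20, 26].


Compare heads, take smaller each step.
Merged: [4, 18, 19, 20, 24, 25, 26, 29]


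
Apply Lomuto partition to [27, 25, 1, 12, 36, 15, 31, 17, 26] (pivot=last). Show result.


Elements <= 26 go left of pivot.
Result: [25, 1, 12, 15, 17, 26, 31, 36, 27], pivot at index 5


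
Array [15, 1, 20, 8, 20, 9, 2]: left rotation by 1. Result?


Left rotate by 1: [1, 20, 8, 20, 9, 2, 15]


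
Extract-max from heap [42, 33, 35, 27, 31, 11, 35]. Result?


Max = 42
Replace root with last, heapify down
Resulting heap: [35, 33, 35, 27, 31, 11]


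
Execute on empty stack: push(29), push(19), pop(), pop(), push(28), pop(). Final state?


push(29) -> [29]
push(19) -> [29, 19]
pop() returns 19 -> [29]
pop() returns 29 -> []
push(28) -> [28]
pop() returns 28 -> []
Final stack (bottom to top): []


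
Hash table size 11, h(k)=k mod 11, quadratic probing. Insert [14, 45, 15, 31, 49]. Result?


Insertions: 14->slot 3; 45->slot 1; 15->slot 4; 31->slot 9; 49->slot 5
Table: [None, 45, None, 14, 15, 49, None, None, None, 31, None]


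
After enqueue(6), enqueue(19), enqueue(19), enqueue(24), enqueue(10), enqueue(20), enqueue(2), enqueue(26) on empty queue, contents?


enqueue(6) -> [6]
enqueue(19) -> [6, 19]
enqueue(19) -> [6, 19, 19]
enqueue(24) -> [6, 19, 19, 24]
enqueue(10) -> [6, 19, 19, 24, 10]
enqueue(20) -> [6, 19, 19, 24, 10, 20]
enqueue(2) -> [6, 19, 19, 24, 10, 20, 2]
enqueue(26) -> [6, 19, 19, 24, 10, 20, 2, 26]
Final queue (front to back): [6, 19, 19, 24, 10, 20, 2, 26]


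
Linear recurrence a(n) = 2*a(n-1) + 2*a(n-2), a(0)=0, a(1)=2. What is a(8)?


Build bottom-up:
...a(6)=240, a(7)=656, a(8)=2*656+2*240=1792


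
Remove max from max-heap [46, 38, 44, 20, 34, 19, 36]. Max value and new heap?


Max = 46
Replace root with last, heapify down
Resulting heap: [44, 38, 36, 20, 34, 19]


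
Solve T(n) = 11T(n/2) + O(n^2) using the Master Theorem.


a=11, b=2, c=2. log_2(11)=3.459 > c=2. Case 1: O(n^log_b(a)) = O(n^3.459)
Complexity: O(n^3.459)


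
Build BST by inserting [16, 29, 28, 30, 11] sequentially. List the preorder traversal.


Root = 16; build tree by BST insertion.
Preorder traversal: [16, 11, 29, 28, 30]


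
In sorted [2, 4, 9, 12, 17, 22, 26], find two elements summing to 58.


Two pointers: lo=0, hi=6
No pair sums to 58


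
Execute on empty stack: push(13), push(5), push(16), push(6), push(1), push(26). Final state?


push(13) -> [13]
push(5) -> [13, 5]
push(16) -> [13, 5, 16]
push(6) -> [13, 5, 16, 6]
push(1) -> [13, 5, 16, 6, 1]
push(26) -> [13, 5, 16, 6, 1, 26]
Final stack (bottom to top): [13, 5, 16, 6, 1, 26]


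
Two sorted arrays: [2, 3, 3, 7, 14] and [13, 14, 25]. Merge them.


Compare heads, take smaller each step.
Merged: [2, 3, 3, 7, 13, 14, 14, 25]


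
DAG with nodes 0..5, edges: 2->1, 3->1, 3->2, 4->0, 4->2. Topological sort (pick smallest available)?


Kahn's algorithm, process smallest node first
Order: [3, 4, 0, 2, 1, 5]


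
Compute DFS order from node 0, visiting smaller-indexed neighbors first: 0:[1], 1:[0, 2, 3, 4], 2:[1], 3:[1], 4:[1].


DFS stack-based: start with [0]
Visit order: [0, 1, 2, 3, 4]


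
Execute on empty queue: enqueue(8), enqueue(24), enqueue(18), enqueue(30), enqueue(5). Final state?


enqueue(8) -> [8]
enqueue(24) -> [8, 24]
enqueue(18) -> [8, 24, 18]
enqueue(30) -> [8, 24, 18, 30]
enqueue(5) -> [8, 24, 18, 30, 5]
Final queue (front to back): [8, 24, 18, 30, 5]


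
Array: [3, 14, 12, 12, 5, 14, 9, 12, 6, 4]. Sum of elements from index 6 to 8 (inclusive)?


Prefix sums: [0, 3, 17, 29, 41, 46, 60, 69, 81, 87, 91]
Sum[6..8] = prefix[9] - prefix[6] = 87 - 60 = 27


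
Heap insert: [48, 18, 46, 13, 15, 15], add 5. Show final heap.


Append 5: [48, 18, 46, 13, 15, 15, 5]
Bubble up: no swaps needed
Result: [48, 18, 46, 13, 15, 15, 5]


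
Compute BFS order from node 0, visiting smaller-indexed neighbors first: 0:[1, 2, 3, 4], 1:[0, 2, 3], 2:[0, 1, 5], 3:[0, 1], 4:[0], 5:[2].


BFS queue: start with [0]
Visit order: [0, 1, 2, 3, 4, 5]


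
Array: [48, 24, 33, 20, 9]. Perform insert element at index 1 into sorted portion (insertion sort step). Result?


After one pass: [24, 48, 33, 20, 9]


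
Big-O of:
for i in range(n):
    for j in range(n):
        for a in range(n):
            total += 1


Per nesting level: O(n) * O(n) * O(n) = O(n^3)
Complexity: O(n^3)


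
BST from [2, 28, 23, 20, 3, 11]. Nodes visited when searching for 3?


BST root = 2
Search for 3: compare at each node
Path: [2, 28, 23, 20, 3]


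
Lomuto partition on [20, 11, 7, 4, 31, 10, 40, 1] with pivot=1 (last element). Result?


Elements <= 1 go left of pivot.
Result: [1, 11, 7, 4, 31, 10, 40, 20], pivot at index 0


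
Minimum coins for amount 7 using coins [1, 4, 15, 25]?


dp[0]=0; dp[i]=1+min(dp[i-c] for c in coins)
...dp[2]=2, dp[3]=3, dp[4]=1, dp[5]=2, dp[6]=3, dp[7]=4
Minimum coins for 7 = 4


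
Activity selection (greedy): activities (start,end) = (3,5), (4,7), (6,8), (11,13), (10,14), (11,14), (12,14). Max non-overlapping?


Greedy: pick earliest-ending, then skip overlaps.
Selected (3 activities): [(3, 5), (6, 8), (11, 13)]


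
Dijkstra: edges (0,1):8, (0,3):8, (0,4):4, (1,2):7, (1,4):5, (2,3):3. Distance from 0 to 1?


Dijkstra from 0:
Distances: {0: 0, 1: 8, 2: 11, 3: 8, 4: 4}
Shortest distance to 1 = 8, path = [0, 1]


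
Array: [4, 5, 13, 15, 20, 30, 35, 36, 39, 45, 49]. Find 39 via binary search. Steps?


Search for 39:
[0,10] mid=5 arr[5]=30
[6,10] mid=8 arr[8]=39
Total: 2 comparisons


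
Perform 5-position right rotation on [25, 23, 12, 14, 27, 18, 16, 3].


Right rotate by 5: [14, 27, 18, 16, 3, 25, 23, 12]


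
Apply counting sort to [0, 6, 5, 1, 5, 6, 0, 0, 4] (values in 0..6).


Count array: [3, 1, 0, 0, 1, 2, 2]
Reconstruct: [0, 0, 0, 1, 4, 5, 5, 6, 6]


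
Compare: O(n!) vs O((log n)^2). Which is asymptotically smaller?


polylogarithmic grows slower than factorial
O((log n)^2) is asymptotically smaller; O(n!) grows faster


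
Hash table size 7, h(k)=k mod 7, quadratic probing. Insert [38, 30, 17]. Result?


Insertions: 38->slot 3; 30->slot 2; 17->slot 4
Table: [None, None, 30, 38, 17, None, None]


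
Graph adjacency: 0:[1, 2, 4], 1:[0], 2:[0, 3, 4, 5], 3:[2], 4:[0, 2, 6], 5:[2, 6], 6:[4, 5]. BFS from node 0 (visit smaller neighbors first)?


BFS queue: start with [0]
Visit order: [0, 1, 2, 4, 3, 5, 6]


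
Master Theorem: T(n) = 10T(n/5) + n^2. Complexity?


a=10, b=5, c=2. log_5(10)=1.431 < c=2. Case 3: O(n^c) = O(n^2)
Complexity: O(n^2)


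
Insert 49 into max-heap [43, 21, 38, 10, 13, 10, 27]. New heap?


Append 49: [43, 21, 38, 10, 13, 10, 27, 49]
Bubble up: swap idx 7(49) with idx 3(10); swap idx 3(49) with idx 1(21); swap idx 1(49) with idx 0(43)
Result: [49, 43, 38, 21, 13, 10, 27, 10]


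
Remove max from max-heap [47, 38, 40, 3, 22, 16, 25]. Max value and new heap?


Max = 47
Replace root with last, heapify down
Resulting heap: [40, 38, 25, 3, 22, 16]


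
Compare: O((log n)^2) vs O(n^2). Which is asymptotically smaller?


polylogarithmic grows slower than quadratic
O((log n)^2) is asymptotically smaller; O(n^2) grows faster


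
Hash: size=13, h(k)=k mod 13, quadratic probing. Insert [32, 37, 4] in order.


Insertions: 32->slot 6; 37->slot 11; 4->slot 4
Table: [None, None, None, None, 4, None, 32, None, None, None, None, 37, None]


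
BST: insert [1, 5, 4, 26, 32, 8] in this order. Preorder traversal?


Root = 1; build tree by BST insertion.
Preorder traversal: [1, 5, 4, 26, 8, 32]


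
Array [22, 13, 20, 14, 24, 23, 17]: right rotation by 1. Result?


Right rotate by 1: [17, 22, 13, 20, 14, 24, 23]


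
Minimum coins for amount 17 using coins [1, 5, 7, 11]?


dp[0]=0; dp[i]=1+min(dp[i-c] for c in coins)
...dp[12]=2, dp[13]=3, dp[14]=2, dp[15]=3, dp[16]=2, dp[17]=3
Minimum coins for 17 = 3


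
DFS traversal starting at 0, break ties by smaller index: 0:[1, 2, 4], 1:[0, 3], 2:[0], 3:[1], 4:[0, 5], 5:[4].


DFS stack-based: start with [0]
Visit order: [0, 1, 3, 2, 4, 5]


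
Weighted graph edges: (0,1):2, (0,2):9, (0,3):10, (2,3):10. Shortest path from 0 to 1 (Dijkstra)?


Dijkstra from 0:
Distances: {0: 0, 1: 2, 2: 9, 3: 10}
Shortest distance to 1 = 2, path = [0, 1]


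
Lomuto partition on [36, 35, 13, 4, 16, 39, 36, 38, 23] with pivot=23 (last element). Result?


Elements <= 23 go left of pivot.
Result: [13, 4, 16, 23, 36, 39, 36, 38, 35], pivot at index 3


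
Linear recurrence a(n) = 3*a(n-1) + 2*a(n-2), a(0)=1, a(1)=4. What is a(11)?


Build bottom-up:
...a(9)=102010, a(10)=363314, a(11)=3*363314+2*102010=1293962


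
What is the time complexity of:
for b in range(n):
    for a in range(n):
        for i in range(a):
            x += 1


Per nesting level: O(n) * O(n) * O(n) [triangular over a] = O(n^3)
Complexity: O(n^3)


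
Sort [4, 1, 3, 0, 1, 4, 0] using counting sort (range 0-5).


Count array: [2, 2, 0, 1, 2, 0]
Reconstruct: [0, 0, 1, 1, 3, 4, 4]


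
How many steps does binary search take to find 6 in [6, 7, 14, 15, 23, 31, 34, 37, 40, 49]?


Search for 6:
[0,9] mid=4 arr[4]=23
[0,3] mid=1 arr[1]=7
[0,0] mid=0 arr[0]=6
Total: 3 comparisons


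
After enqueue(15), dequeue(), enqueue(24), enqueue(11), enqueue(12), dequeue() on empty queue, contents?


enqueue(15) -> [15]
dequeue() returns 15 -> []
enqueue(24) -> [24]
enqueue(11) -> [24, 11]
enqueue(12) -> [24, 11, 12]
dequeue() returns 24 -> [11, 12]
Final queue (front to back): [11, 12]


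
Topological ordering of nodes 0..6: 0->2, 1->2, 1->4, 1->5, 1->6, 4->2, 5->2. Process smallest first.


Kahn's algorithm, process smallest node first
Order: [0, 1, 3, 4, 5, 2, 6]


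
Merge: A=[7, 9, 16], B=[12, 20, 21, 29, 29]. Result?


Compare heads, take smaller each step.
Merged: [7, 9, 12, 16, 20, 21, 29, 29]


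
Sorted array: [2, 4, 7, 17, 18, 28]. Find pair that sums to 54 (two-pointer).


Two pointers: lo=0, hi=5
No pair sums to 54


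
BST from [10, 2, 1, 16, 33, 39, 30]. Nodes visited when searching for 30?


BST root = 10
Search for 30: compare at each node
Path: [10, 16, 33, 30]


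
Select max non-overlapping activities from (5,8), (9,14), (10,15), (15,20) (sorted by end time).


Greedy: pick earliest-ending, then skip overlaps.
Selected (3 activities): [(5, 8), (9, 14), (15, 20)]


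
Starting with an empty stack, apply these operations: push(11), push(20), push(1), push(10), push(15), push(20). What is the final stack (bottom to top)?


push(11) -> [11]
push(20) -> [11, 20]
push(1) -> [11, 20, 1]
push(10) -> [11, 20, 1, 10]
push(15) -> [11, 20, 1, 10, 15]
push(20) -> [11, 20, 1, 10, 15, 20]
Final stack (bottom to top): [11, 20, 1, 10, 15, 20]


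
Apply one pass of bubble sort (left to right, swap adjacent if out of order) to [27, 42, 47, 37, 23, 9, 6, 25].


After one pass: [27, 42, 37, 23, 9, 6, 25, 47]


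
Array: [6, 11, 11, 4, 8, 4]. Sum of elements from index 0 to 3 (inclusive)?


Prefix sums: [0, 6, 17, 28, 32, 40, 44]
Sum[0..3] = prefix[4] - prefix[0] = 32 - 0 = 32


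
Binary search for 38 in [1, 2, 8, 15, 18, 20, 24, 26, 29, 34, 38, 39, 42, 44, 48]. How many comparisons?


Search for 38:
[0,14] mid=7 arr[7]=26
[8,14] mid=11 arr[11]=39
[8,10] mid=9 arr[9]=34
[10,10] mid=10 arr[10]=38
Total: 4 comparisons


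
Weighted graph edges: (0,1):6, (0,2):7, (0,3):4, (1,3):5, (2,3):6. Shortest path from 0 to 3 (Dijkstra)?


Dijkstra from 0:
Distances: {0: 0, 1: 6, 2: 7, 3: 4}
Shortest distance to 3 = 4, path = [0, 3]


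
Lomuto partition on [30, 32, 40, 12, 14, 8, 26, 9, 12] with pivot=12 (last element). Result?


Elements <= 12 go left of pivot.
Result: [12, 8, 9, 12, 14, 32, 26, 40, 30], pivot at index 3


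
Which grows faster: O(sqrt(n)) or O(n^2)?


sublinear grows slower than quadratic
O(sqrt(n)) is asymptotically smaller; O(n^2) grows faster


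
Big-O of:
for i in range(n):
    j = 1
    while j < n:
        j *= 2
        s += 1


Per nesting level: O(n) * O(log n) = O(n log n)
Complexity: O(n log n)


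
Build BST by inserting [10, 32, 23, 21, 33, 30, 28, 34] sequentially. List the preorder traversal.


Root = 10; build tree by BST insertion.
Preorder traversal: [10, 32, 23, 21, 30, 28, 33, 34]


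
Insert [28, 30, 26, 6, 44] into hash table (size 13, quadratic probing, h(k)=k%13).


Insertions: 28->slot 2; 30->slot 4; 26->slot 0; 6->slot 6; 44->slot 5
Table: [26, None, 28, None, 30, 44, 6, None, None, None, None, None, None]


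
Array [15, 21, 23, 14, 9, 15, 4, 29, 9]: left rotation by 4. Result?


Left rotate by 4: [9, 15, 4, 29, 9, 15, 21, 23, 14]


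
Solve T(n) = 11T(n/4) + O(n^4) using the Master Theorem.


a=11, b=4, c=4. log_4(11)=1.730 < c=4. Case 3: O(n^c) = O(n^4)
Complexity: O(n^4)


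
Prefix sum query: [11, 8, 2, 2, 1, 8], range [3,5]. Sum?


Prefix sums: [0, 11, 19, 21, 23, 24, 32]
Sum[3..5] = prefix[6] - prefix[3] = 32 - 21 = 11


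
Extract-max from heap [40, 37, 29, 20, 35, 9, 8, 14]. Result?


Max = 40
Replace root with last, heapify down
Resulting heap: [37, 35, 29, 20, 14, 9, 8]


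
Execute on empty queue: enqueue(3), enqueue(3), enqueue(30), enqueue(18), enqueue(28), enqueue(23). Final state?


enqueue(3) -> [3]
enqueue(3) -> [3, 3]
enqueue(30) -> [3, 3, 30]
enqueue(18) -> [3, 3, 30, 18]
enqueue(28) -> [3, 3, 30, 18, 28]
enqueue(23) -> [3, 3, 30, 18, 28, 23]
Final queue (front to back): [3, 3, 30, 18, 28, 23]
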